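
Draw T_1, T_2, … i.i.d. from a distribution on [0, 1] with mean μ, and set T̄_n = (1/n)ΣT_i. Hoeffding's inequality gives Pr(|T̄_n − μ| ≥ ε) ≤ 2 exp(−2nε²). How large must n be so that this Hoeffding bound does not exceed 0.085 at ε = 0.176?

Require 2·exp(−2nε²) ≤ 0.085, i.e. 2nε² ≥ ln(2/0.085) = 3.158251.
So n ≥ 3.158251 / (2·0.176²) = 50.979.
The smallest integer n is 51.

51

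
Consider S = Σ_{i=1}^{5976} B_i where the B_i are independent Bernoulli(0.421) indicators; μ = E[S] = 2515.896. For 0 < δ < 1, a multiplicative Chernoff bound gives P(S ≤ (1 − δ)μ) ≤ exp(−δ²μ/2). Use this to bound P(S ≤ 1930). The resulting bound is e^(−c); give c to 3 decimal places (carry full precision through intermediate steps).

Write 1930 = (1 − δ)μ, so δ = 1 − 1930/2515.896 = 0.2328777…
Then the exponent is δ²μ/2 = (μ − 1930)²/(2μ) = 68.221048.

68.221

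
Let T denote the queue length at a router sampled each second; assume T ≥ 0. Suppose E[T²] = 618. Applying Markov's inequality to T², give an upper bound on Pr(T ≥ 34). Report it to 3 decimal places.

0.535

Since T ≥ 0, the event {T ≥ 34} is the same as {T² ≥ 1156}.
Markov's inequality applied to T² gives Pr(T² ≥ 1156) ≤ E[T²]/1156 = 618/1156 = 0.5346.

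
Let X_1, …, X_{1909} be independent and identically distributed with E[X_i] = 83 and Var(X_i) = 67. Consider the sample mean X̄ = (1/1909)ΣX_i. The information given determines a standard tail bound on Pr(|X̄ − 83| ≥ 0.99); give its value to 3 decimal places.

With mean and variance of each term known, Chebyshev's inequality bounds the deviation of the sum (or sample mean).
Var(X̄) = Var(X_i)/n = 67/1909 = 0.035097.
Chebyshev: Pr(|X̄ − 83| ≥ 0.99) ≤ Var(X̄)/(0.99)² = 67/(1909·0.99²) = 0.0358.

0.036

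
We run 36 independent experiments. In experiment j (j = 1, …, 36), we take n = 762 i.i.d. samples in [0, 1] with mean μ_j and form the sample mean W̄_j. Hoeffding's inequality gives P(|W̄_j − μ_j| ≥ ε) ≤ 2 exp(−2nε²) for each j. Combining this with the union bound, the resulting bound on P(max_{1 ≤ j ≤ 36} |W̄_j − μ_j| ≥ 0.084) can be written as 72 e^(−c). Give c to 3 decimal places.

Union bound over the 36 events: P(max_{1 ≤ j ≤ 36} |W̄_j − μ_j| ≥ 0.084) ≤ 36·2·exp(−2nε²) = 72 exp(−2·762·0.084²).
So c = 2·762·0.084² = 10.7533.

10.753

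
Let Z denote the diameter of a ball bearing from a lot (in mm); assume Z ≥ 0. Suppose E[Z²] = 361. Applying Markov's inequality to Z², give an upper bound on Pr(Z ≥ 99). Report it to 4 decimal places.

Since Z ≥ 0, the event {Z ≥ 99} is the same as {Z² ≥ 9801}.
Markov's inequality applied to Z² gives Pr(Z² ≥ 9801) ≤ E[Z²]/9801 = 361/9801 = 0.0368.

0.0368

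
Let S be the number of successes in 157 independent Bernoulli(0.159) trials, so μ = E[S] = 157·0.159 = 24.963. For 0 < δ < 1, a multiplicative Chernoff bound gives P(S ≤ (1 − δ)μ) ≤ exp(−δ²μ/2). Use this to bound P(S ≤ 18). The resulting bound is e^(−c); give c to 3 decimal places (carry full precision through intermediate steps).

0.971

Write 18 = (1 − δ)μ, so δ = 1 − 18/24.963 = 0.2789328…
Then the exponent is δ²μ/2 = (μ − 18)²/(2μ) = 0.971105.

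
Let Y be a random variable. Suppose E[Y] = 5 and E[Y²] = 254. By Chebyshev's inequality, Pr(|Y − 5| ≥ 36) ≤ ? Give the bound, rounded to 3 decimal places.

Var(Y) = E[Y²] − (E[Y])² = 254 − 25 = 229.
Chebyshev's inequality: Pr(|Y − μ| ≥ t) ≤ Var(Y)/t² = 229/1296 = 0.1767.

0.177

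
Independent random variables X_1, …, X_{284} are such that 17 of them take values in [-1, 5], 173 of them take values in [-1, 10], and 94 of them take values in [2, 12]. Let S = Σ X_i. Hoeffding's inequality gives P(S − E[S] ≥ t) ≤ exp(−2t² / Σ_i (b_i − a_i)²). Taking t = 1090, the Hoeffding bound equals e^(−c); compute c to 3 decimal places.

Σ(b_i − a_i)² = 17·6² + 173·11² + 94·10² = 30945.
c = 2t² / 30945 = 2·1090² / 30945 = 76.7878.

76.788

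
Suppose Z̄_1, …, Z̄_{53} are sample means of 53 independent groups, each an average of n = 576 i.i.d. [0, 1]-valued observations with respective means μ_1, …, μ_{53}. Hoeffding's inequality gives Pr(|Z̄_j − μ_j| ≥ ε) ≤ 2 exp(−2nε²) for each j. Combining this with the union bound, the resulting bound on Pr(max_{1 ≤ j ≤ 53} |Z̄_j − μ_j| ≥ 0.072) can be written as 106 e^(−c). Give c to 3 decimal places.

5.972

Union bound over the 53 events: Pr(max_{1 ≤ j ≤ 53} |Z̄_j − μ_j| ≥ 0.072) ≤ 53·2·exp(−2nε²) = 106 exp(−2·576·0.072²).
So c = 2·576·0.072² = 5.9720.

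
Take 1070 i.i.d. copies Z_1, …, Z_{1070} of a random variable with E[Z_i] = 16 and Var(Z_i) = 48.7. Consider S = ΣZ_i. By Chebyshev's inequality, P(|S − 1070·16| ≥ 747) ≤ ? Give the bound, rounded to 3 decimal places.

0.093

Var(S) = n·Var(Z_i) = 1070·48.7 = 52109.
Chebyshev: P(|S − 1070·16| ≥ 747) ≤ Var(S)/747² = 52109/558009 = 0.0934.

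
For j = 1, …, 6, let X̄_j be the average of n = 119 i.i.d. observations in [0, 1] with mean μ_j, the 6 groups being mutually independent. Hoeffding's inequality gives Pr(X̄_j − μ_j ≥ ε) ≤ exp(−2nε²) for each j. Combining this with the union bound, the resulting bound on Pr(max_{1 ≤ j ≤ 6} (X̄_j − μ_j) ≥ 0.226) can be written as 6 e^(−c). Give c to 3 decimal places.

12.156

Union bound over the 6 events: Pr(max_{1 ≤ j ≤ 6} (X̄_j − μ_j) ≥ 0.226) ≤ 6·exp(−2nε²) = 6 exp(−2·119·0.226²).
So c = 2·119·0.226² = 12.1561.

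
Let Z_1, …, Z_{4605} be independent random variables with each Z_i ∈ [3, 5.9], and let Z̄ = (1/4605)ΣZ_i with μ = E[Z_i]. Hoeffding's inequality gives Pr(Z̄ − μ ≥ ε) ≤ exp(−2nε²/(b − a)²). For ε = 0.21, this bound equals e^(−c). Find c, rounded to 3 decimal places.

48.295

c = 2nε²/(b − a)² = 2·4605·0.21² / 2.9² = 48.2950.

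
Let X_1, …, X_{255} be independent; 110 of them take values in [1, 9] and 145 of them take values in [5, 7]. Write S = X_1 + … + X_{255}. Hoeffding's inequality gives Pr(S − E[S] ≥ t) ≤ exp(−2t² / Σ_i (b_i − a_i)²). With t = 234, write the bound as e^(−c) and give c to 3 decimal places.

Σ(b_i − a_i)² = 110·8² + 145·2² = 7620.
c = 2t² / 7620 = 2·234² / 7620 = 14.3717.

14.372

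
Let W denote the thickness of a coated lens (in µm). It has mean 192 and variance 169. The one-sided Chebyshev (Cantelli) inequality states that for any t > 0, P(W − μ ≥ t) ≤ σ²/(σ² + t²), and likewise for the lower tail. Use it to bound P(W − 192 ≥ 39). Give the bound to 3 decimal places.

Here σ² = 169 and t = 39, so σ² + t² = 1690.
Cantelli's bound: 169/1690 = 0.1000.

0.100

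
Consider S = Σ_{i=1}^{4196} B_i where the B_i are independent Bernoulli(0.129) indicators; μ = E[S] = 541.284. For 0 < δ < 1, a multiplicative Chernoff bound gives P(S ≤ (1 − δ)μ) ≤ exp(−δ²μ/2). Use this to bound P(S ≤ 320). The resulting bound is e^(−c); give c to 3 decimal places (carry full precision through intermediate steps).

45.232

Write 320 = (1 − δ)μ, so δ = 1 − 320/541.284 = 0.4088131…
Then the exponent is δ²μ/2 = (μ − 320)²/(2μ) = 45.231901.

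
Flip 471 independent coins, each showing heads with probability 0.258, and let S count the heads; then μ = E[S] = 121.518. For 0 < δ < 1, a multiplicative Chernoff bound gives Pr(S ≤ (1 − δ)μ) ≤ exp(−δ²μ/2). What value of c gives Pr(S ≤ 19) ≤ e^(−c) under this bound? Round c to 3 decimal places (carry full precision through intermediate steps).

Write 19 = (1 − δ)μ, so δ = 1 − 19/121.518 = 0.8436446…
Then the exponent is δ²μ/2 = (μ − 19)²/(2μ) = 43.244377.

43.244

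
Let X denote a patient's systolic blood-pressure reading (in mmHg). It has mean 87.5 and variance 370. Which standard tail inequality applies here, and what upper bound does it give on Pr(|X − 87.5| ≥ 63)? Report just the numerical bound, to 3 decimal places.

Mean and variance are known, so Chebyshev's inequality applies.
Chebyshev: Pr(|X − μ| ≥ t) ≤ Var(X)/t².
Bound = 370 / 3969 = 0.0932.

0.093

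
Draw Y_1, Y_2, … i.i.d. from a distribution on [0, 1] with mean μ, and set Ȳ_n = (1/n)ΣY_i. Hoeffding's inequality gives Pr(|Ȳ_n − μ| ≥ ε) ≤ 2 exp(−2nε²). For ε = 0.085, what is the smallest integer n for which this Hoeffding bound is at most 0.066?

237

Require 2·exp(−2nε²) ≤ 0.066, i.e. 2nε² ≥ ln(2/0.066) = 3.411248.
So n ≥ 3.411248 / (2·0.085²) = 236.073.
The smallest integer n is 237.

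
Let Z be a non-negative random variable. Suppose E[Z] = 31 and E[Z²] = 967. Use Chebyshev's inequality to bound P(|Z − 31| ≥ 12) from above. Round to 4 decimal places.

Var(Z) = E[Z²] − (E[Z])² = 967 − 961 = 6.
Chebyshev's inequality: P(|Z − μ| ≥ t) ≤ Var(Z)/t² = 6/144 = 0.0417.

0.0417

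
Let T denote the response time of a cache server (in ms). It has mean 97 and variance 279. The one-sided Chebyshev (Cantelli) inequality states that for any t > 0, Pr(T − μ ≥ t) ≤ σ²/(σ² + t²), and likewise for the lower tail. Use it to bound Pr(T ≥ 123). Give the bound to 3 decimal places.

Here σ² = 279 and t = 26, so σ² + t² = 955.
Cantelli's bound: 279/955 = 0.2921.

0.292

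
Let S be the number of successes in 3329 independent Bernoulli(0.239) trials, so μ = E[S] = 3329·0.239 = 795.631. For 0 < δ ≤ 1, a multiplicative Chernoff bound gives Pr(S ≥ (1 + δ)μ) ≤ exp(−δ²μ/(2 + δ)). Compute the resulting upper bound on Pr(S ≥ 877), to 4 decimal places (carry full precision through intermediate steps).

Write 877 = (1 + δ)μ, so δ = 877/795.631 − 1 = 0.1022698…
Then the exponent is δ²μ/(2 + δ) = (877 − μ)² / (μ·(2 + δ)) = 3.958383.
Bound = exp(−3.958383) = 0.01909.

0.0191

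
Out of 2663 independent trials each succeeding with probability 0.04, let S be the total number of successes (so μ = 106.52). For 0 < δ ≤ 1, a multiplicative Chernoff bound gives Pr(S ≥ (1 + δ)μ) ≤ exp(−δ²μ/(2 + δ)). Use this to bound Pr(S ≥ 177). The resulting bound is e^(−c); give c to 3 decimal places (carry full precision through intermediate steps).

17.521

Write 177 = (1 + δ)μ, so δ = 177/106.52 − 1 = 0.6616598…
Then the exponent is δ²μ/(2 + δ) = (177 − μ)² / (μ·(2 + δ)) = 17.520564.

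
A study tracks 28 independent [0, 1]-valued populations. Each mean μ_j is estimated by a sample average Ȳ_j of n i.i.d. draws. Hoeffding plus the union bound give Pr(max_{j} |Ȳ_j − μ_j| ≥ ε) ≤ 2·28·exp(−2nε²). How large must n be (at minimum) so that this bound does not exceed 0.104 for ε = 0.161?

122

Need 2·28·exp(−2nε²) ≤ 0.104, i.e. exp(−2nε²) ≤ 0.104/56.
So 2nε² ≥ ln(56/0.104) = 6.288716.
Hence n ≥ 6.288716/(2·0.161²) = 121.305.
The smallest integer n is 122.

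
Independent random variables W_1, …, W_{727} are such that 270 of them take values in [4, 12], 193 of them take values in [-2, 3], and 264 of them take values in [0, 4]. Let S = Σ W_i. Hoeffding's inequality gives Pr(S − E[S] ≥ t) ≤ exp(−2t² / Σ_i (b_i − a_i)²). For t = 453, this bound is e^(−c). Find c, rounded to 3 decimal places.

Σ(b_i − a_i)² = 270·8² + 193·5² + 264·4² = 26329.
c = 2t² / 26329 = 2·453² / 26329 = 15.5881.

15.588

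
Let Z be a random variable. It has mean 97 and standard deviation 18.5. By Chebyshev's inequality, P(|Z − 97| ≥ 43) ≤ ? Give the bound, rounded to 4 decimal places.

Chebyshev: P(|Z − μ| ≥ t) ≤ Var(Z)/t².
Var(Z) = σ² = 18.5² = 342.25.
Bound = 342.25 / 1849 = 0.1851.

0.1851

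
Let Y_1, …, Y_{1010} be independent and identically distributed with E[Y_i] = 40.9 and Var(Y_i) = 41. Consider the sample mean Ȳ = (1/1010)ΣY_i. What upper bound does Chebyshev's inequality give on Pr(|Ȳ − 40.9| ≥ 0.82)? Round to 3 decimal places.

0.060

Var(Ȳ) = Var(Y_i)/n = 41/1010 = 0.040594.
Chebyshev: Pr(|Ȳ − 40.9| ≥ 0.82) ≤ Var(Ȳ)/(0.82)² = 41/(1010·0.82²) = 0.0604.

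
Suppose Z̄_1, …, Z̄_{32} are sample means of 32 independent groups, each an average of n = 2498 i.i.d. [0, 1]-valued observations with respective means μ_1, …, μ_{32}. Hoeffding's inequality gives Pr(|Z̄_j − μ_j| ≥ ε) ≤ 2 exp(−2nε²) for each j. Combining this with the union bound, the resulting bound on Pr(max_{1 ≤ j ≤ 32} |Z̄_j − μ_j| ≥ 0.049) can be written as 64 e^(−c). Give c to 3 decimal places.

11.995

Union bound over the 32 events: Pr(max_{1 ≤ j ≤ 32} |Z̄_j − μ_j| ≥ 0.049) ≤ 32·2·exp(−2nε²) = 64 exp(−2·2498·0.049²).
So c = 2·2498·0.049² = 11.9954.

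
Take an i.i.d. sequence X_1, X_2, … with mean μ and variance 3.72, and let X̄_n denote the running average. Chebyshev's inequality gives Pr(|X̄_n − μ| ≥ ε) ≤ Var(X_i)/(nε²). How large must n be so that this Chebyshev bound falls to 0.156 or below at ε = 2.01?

Require 3.72/(n·2.01²) ≤ 0.156, i.e. n ≥ 3.72/(0.156·2.01²) = 5.902.
The smallest integer n is 6.

6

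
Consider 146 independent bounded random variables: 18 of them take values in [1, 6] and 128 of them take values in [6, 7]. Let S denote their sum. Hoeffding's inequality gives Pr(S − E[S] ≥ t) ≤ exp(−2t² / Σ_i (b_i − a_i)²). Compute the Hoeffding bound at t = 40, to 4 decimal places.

Σ(b_i − a_i)² = 18·5² + 128·1² = 578.
Exponent = 2·40² / 578 = 5.53633.
Bound = exp(−5.53633) = 0.00394.

0.0039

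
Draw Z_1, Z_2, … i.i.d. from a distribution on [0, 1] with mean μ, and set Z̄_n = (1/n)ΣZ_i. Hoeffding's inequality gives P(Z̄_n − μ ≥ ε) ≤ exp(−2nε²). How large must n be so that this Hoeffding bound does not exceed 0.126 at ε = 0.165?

Require exp(−2nε²) ≤ 0.126, i.e. 2nε² ≥ ln(1/0.126) = 2.071473.
So n ≥ 2.071473 / (2·0.165²) = 38.044.
The smallest integer n is 39.

39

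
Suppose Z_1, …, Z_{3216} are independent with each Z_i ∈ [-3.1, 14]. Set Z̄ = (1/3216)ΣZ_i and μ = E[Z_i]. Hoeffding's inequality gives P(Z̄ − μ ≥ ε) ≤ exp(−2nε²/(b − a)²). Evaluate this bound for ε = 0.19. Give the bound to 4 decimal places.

0.4520

Exponent: 2nε²/(b − a)² = 2·3216·0.19² / 17.1² = 0.79407.
Bound = exp(−0.79407) = 0.45200.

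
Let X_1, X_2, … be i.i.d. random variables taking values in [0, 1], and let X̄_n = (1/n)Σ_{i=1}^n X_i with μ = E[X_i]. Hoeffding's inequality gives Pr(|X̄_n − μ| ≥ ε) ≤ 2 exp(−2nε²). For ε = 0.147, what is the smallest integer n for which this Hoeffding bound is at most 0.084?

Require 2·exp(−2nε²) ≤ 0.084, i.e. 2nε² ≥ ln(2/0.084) = 3.170086.
So n ≥ 3.170086 / (2·0.147²) = 73.351.
The smallest integer n is 74.

74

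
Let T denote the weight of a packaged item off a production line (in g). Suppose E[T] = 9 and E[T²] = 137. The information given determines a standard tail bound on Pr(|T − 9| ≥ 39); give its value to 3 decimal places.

0.037

The first two moments determine the variance, so Chebyshev's inequality is the sharpest standard bound available.
Var(T) = E[T²] − (E[T])² = 137 − 81 = 56.
Chebyshev's inequality: Pr(|T − μ| ≥ t) ≤ Var(T)/t² = 56/1521 = 0.0368.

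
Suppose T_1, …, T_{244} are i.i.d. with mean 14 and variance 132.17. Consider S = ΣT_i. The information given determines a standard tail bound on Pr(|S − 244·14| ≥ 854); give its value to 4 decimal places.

0.0442

With mean and variance of each term known, Chebyshev's inequality bounds the deviation of the sum (or sample mean).
Var(S) = n·Var(T_i) = 244·132.17 = 32249.48.
Chebyshev: Pr(|S − 244·14| ≥ 854) ≤ Var(S)/854² = 32249.48/729316 = 0.0442.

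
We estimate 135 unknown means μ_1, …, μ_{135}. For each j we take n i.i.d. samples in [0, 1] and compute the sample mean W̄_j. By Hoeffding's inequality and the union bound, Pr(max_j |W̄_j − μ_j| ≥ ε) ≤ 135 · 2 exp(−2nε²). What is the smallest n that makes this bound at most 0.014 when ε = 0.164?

Need 2·135·exp(−2nε²) ≤ 0.014, i.e. exp(−2nε²) ≤ 0.014/270.
So 2nε² ≥ ln(270/0.014) = 9.867120.
Hence n ≥ 9.867120/(2·0.164²) = 183.431.
The smallest integer n is 184.

184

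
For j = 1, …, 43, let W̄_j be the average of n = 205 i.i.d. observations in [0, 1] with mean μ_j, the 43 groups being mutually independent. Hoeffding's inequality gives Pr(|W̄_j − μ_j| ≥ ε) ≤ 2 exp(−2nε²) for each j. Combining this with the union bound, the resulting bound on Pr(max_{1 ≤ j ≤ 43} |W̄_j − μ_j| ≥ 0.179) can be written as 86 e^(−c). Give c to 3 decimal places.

13.137

Union bound over the 43 events: Pr(max_{1 ≤ j ≤ 43} |W̄_j − μ_j| ≥ 0.179) ≤ 43·2·exp(−2nε²) = 86 exp(−2·205·0.179²).
So c = 2·205·0.179² = 13.1368.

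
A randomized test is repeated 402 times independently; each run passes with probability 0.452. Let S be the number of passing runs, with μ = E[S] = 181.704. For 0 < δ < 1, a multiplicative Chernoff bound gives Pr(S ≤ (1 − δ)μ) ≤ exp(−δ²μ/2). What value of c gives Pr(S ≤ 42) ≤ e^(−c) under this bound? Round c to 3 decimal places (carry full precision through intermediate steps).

Write 42 = (1 − δ)μ, so δ = 1 − 42/181.704 = 0.7688548…
Then the exponent is δ²μ/2 = (μ − 42)²/(2μ) = 53.706048.

53.706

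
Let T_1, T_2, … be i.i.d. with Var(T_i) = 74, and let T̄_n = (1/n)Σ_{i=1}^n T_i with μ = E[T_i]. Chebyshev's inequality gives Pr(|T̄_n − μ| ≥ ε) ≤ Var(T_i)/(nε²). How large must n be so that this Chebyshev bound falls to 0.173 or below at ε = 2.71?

59

Require 74/(n·2.71²) ≤ 0.173, i.e. n ≥ 74/(0.173·2.71²) = 58.243.
The smallest integer n is 59.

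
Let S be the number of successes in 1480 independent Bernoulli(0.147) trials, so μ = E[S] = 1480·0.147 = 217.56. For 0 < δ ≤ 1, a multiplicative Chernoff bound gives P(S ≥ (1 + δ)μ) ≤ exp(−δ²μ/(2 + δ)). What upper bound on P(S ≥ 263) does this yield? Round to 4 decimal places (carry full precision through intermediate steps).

Write 263 = (1 + δ)μ, so δ = 263/217.56 − 1 = 0.2088619…
Then the exponent is δ²μ/(2 + δ) = (263 − μ)² / (μ·(2 + δ)) = 4.296641.
Bound = exp(−4.296641) = 0.01361.

0.0136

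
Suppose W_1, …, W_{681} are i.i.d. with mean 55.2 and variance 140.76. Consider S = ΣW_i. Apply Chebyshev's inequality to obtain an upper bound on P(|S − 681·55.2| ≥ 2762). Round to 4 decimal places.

Var(S) = n·Var(W_i) = 681·140.76 = 95857.56.
Chebyshev: P(|S − 681·55.2| ≥ 2762) ≤ Var(S)/2762² = 95857.56/7628644 = 0.0126.

0.0126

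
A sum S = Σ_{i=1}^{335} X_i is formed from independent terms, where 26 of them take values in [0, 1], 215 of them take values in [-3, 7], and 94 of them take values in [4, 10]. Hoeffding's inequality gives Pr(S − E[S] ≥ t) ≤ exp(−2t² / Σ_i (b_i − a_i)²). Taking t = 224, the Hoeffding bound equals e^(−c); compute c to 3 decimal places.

Σ(b_i − a_i)² = 26·1² + 215·10² + 94·6² = 24910.
c = 2t² / 24910 = 2·224² / 24910 = 4.0286.

4.029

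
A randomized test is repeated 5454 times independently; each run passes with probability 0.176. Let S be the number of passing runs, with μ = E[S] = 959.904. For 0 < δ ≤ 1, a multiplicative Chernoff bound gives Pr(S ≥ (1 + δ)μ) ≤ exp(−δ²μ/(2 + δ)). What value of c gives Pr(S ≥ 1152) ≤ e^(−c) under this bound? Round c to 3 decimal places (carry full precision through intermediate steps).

Write 1152 = (1 + δ)μ, so δ = 1152/959.904 − 1 = 0.20012…
Then the exponent is δ²μ/(2 + δ) = (1152 − μ)² / (μ·(2 + δ)) = 17.472799.

17.473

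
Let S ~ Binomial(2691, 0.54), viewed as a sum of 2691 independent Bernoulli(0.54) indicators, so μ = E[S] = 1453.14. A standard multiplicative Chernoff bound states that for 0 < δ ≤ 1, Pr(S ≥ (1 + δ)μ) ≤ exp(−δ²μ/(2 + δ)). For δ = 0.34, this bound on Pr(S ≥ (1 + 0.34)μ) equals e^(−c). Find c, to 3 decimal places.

c = δ²μ/(2 + δ) = 0.34²·1453.14/(2 + 0.34) = 71.7876.

71.788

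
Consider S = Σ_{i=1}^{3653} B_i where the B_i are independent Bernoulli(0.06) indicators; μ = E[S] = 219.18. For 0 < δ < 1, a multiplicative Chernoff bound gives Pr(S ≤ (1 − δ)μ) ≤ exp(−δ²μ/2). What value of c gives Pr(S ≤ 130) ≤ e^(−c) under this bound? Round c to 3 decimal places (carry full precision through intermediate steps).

18.143

Write 130 = (1 − δ)μ, so δ = 1 − 130/219.18 = 0.4068802…
Then the exponent is δ²μ/2 = (μ − 130)²/(2μ) = 18.142788.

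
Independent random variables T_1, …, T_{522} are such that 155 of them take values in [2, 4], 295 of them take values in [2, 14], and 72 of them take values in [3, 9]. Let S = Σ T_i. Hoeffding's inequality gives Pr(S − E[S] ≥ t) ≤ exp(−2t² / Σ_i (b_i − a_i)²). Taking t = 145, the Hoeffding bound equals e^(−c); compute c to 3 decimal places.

0.920

Σ(b_i − a_i)² = 155·2² + 295·12² + 72·6² = 45692.
c = 2t² / 45692 = 2·145² / 45692 = 0.9203.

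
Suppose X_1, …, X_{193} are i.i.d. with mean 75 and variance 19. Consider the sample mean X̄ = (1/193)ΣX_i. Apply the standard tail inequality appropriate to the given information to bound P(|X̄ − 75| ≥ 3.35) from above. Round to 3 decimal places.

With mean and variance of each term known, Chebyshev's inequality bounds the deviation of the sum (or sample mean).
Var(X̄) = Var(X_i)/n = 19/193 = 0.098446.
Chebyshev: P(|X̄ − 75| ≥ 3.35) ≤ Var(X̄)/(3.35)² = 19/(193·3.35²) = 0.0088.

0.009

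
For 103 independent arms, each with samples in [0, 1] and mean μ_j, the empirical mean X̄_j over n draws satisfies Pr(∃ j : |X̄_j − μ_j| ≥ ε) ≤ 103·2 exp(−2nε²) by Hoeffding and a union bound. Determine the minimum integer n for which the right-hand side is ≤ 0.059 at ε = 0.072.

787

Need 2·103·exp(−2nε²) ≤ 0.059, i.e. exp(−2nε²) ≤ 0.059/206.
So 2nε² ≥ ln(206/0.059) = 8.158094.
Hence n ≥ 8.158094/(2·0.072²) = 786.853.
The smallest integer n is 787.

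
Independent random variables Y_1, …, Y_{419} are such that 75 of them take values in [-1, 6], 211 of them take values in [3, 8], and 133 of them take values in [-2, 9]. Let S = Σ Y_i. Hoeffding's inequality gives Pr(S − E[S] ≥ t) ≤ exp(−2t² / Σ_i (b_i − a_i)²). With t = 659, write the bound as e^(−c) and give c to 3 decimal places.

Σ(b_i − a_i)² = 75·7² + 211·5² + 133·11² = 25043.
c = 2t² / 25043 = 2·659² / 25043 = 34.6828.

34.683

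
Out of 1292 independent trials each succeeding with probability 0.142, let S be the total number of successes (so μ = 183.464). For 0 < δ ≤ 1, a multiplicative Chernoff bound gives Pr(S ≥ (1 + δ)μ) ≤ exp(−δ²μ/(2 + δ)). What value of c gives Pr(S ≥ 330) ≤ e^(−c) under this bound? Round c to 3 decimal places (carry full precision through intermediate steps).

41.819

Write 330 = (1 + δ)μ, so δ = 330/183.464 − 1 = 0.798718…
Then the exponent is δ²μ/(2 + δ) = (330 − μ)² / (μ·(2 + δ)) = 41.819484.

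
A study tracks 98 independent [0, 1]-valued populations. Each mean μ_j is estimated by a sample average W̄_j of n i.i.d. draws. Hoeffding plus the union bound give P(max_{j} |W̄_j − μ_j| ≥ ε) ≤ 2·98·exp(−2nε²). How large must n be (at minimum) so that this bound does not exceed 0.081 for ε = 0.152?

Need 2·98·exp(−2nε²) ≤ 0.081, i.e. exp(−2nε²) ≤ 0.081/196.
So 2nε² ≥ ln(196/0.081) = 7.791421.
Hence n ≥ 7.791421/(2·0.152²) = 168.616.
The smallest integer n is 169.

169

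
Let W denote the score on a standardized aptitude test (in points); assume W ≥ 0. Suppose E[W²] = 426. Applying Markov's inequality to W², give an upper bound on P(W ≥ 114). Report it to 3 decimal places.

0.033

Since W ≥ 0, the event {W ≥ 114} is the same as {W² ≥ 12996}.
Markov's inequality applied to W² gives P(W² ≥ 12996) ≤ E[W²]/12996 = 426/12996 = 0.0328.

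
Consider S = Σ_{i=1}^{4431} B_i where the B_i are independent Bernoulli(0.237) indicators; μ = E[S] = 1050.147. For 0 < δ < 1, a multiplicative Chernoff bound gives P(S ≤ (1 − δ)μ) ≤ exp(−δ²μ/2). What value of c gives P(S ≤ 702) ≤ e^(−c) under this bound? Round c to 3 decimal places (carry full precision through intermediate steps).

57.709

Write 702 = (1 − δ)μ, so δ = 1 − 702/1050.147 = 0.3315222…
Then the exponent is δ²μ/2 = (μ − 702)²/(2μ) = 57.709222.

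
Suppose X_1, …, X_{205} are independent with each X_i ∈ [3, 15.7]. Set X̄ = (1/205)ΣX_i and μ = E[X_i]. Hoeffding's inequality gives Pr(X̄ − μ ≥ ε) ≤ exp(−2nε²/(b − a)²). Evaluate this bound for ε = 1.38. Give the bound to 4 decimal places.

0.0079

Exponent: 2nε²/(b − a)² = 2·205·1.38² / 12.7² = 4.84099.
Bound = exp(−4.84099) = 0.00790.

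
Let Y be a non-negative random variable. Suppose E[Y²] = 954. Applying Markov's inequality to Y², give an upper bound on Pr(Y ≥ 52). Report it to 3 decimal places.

Since Y ≥ 0, the event {Y ≥ 52} is the same as {Y² ≥ 2704}.
Markov's inequality applied to Y² gives Pr(Y² ≥ 2704) ≤ E[Y²]/2704 = 954/2704 = 0.3528.

0.353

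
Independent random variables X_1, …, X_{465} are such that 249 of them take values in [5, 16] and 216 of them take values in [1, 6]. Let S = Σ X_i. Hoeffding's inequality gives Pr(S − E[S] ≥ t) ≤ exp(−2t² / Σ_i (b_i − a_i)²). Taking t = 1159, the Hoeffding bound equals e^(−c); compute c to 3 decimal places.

Σ(b_i − a_i)² = 249·11² + 216·5² = 35529.
c = 2t² / 35529 = 2·1159² / 35529 = 75.6160.

75.616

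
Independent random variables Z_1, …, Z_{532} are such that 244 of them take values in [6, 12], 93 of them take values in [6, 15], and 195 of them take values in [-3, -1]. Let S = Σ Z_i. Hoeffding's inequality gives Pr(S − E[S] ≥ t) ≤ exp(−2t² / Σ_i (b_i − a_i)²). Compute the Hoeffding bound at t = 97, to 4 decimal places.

Σ(b_i − a_i)² = 244·6² + 93·9² + 195·2² = 17097.
Exponent = 2·97² / 17097 = 1.10066.
Bound = exp(−1.10066) = 0.33265.

0.3327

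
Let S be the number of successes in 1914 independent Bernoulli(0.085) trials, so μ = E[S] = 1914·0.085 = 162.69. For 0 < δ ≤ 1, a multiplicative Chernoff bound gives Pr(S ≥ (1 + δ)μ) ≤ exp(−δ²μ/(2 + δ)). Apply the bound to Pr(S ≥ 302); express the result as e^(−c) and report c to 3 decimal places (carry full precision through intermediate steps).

41.764

Write 302 = (1 + δ)μ, so δ = 302/162.69 − 1 = 0.8562911…
Then the exponent is δ²μ/(2 + δ) = (302 − μ)² / (μ·(2 + δ)) = 41.763920.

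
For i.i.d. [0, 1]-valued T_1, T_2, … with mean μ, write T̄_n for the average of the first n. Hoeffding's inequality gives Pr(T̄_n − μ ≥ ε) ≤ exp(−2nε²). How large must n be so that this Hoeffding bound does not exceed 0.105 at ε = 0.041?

Require exp(−2nε²) ≤ 0.105, i.e. 2nε² ≥ ln(1/0.105) = 2.253795.
So n ≥ 2.253795 / (2·0.041²) = 670.373.
The smallest integer n is 671.

671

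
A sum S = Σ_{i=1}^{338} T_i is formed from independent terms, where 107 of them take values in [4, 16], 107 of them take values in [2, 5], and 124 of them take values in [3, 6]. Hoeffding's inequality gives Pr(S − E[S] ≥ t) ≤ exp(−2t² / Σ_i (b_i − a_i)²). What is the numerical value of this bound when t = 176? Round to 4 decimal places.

0.0289

Σ(b_i − a_i)² = 107·12² + 107·3² + 124·3² = 17487.
Exponent = 2·176² / 17487 = 3.54275.
Bound = exp(−3.54275) = 0.02893.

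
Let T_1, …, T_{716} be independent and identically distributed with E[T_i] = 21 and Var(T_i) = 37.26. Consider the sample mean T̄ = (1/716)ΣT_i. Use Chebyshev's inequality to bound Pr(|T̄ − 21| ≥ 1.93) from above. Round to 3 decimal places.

0.014

Var(T̄) = Var(T_i)/n = 37.26/716 = 0.052039.
Chebyshev: Pr(|T̄ − 21| ≥ 1.93) ≤ Var(T̄)/(1.93)² = 37.26/(716·1.93²) = 0.0140.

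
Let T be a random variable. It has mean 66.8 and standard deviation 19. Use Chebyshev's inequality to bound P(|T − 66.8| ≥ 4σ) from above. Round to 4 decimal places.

Chebyshev: P(|T − μ| ≥ t) ≤ Var(T)/t².
Var(T) = σ² = 19² = 361.
t = 4·19 = 76.
Bound = 361 / 5776 = 0.0625.

0.0625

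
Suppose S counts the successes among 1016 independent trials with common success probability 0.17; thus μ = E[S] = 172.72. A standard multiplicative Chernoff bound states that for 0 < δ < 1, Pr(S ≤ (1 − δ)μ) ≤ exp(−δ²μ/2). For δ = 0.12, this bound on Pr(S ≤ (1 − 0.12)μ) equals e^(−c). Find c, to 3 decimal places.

1.244

c = δ²μ/2 = 0.12²·172.72/2 = 1.2436.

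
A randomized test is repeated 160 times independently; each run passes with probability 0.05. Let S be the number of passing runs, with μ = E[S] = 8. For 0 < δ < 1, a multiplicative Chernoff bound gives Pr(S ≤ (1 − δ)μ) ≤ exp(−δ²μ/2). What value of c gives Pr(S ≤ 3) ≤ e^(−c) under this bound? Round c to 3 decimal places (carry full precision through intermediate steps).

Write 3 = (1 − δ)μ, so δ = 1 − 3/8 = 0.625…
Then the exponent is δ²μ/2 = (μ − 3)²/(2μ) = 1.562500.

1.562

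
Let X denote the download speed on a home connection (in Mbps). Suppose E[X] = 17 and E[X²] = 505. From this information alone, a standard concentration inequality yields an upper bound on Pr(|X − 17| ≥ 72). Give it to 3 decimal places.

The first two moments determine the variance, so Chebyshev's inequality is the sharpest standard bound available.
Var(X) = E[X²] − (E[X])² = 505 − 289 = 216.
Chebyshev's inequality: Pr(|X − μ| ≥ t) ≤ Var(X)/t² = 216/5184 = 0.0417.

0.042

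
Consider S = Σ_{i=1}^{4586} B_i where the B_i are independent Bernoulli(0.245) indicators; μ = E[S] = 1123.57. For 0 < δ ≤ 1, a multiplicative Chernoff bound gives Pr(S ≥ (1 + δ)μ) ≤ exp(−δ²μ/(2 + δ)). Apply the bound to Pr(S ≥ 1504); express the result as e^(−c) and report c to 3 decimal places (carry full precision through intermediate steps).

Write 1504 = (1 + δ)μ, so δ = 1504/1123.57 − 1 = 0.3385904…
Then the exponent is δ²μ/(2 + δ) = (1504 − μ)² / (μ·(2 + δ)) = 55.080163.

55.080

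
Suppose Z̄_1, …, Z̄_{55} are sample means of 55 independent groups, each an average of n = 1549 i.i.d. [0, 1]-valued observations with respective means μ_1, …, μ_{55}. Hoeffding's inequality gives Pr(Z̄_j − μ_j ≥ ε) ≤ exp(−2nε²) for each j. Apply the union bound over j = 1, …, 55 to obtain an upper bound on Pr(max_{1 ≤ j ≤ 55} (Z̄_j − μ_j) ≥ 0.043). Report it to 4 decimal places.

0.1789

Per-experiment Hoeffding bound: exp(−2·1549·0.043²) = exp(−5.72820) = 0.0032529.
Union bound over 55 events: 55·0.0032529 = 0.17891.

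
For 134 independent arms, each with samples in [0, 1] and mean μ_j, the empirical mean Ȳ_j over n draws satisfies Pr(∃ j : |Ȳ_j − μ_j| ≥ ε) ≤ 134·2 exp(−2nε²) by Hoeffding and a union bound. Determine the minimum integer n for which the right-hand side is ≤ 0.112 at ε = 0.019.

Need 2·134·exp(−2nε²) ≤ 0.112, i.e. exp(−2nε²) ≤ 0.112/268.
So 2nε² ≥ ln(268/0.112) = 7.780243.
Hence n ≥ 7.780243/(2·0.019²) = 10775.960.
The smallest integer n is 10776.

10776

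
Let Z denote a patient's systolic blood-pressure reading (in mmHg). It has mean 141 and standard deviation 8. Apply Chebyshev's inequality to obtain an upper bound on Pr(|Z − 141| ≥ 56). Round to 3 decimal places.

0.020

Chebyshev: Pr(|Z − μ| ≥ t) ≤ Var(Z)/t².
Var(Z) = σ² = 8² = 64.
Bound = 64 / 3136 = 0.0204.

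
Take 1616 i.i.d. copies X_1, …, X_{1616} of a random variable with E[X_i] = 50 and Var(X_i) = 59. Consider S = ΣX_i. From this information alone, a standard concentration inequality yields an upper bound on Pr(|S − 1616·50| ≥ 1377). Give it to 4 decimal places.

0.0503

With mean and variance of each term known, Chebyshev's inequality bounds the deviation of the sum (or sample mean).
Var(S) = n·Var(X_i) = 1616·59 = 95344.
Chebyshev: Pr(|S − 1616·50| ≥ 1377) ≤ Var(S)/1377² = 95344/1896129 = 0.0503.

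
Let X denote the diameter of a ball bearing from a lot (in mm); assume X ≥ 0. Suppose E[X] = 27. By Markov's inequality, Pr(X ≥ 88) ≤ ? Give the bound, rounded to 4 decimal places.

Markov's inequality: for a non-negative random variable, Pr(X ≥ a) ≤ E[X]/a.
Here E[X] = 27 and a = 88, so the bound is 27/88 = 0.3068.

0.3068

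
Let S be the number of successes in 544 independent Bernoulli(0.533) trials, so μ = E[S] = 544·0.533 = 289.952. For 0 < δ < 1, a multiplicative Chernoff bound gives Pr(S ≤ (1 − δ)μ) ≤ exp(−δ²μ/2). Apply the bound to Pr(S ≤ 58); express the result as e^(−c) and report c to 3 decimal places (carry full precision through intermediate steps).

Write 58 = (1 − δ)μ, so δ = 1 − 58/289.952 = 0.7999669…
Then the exponent is δ²μ/2 = (μ − 58)²/(2μ) = 92.776960.

92.777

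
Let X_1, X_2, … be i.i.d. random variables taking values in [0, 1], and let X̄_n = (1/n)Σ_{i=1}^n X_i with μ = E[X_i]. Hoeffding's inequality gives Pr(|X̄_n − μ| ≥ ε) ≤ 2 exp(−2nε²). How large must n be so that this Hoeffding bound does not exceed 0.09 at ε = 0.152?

68

Require 2·exp(−2nε²) ≤ 0.09, i.e. 2nε² ≥ ln(2/0.09) = 3.101093.
So n ≥ 3.101093 / (2·0.152²) = 67.112.
The smallest integer n is 68.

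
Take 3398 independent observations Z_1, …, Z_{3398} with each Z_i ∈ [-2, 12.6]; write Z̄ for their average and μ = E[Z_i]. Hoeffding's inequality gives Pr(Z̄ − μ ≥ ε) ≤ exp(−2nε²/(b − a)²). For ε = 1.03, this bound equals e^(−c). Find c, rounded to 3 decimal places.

c = 2nε²/(b − a)² = 2·3398·1.03² / 14.6² = 33.8238.

33.824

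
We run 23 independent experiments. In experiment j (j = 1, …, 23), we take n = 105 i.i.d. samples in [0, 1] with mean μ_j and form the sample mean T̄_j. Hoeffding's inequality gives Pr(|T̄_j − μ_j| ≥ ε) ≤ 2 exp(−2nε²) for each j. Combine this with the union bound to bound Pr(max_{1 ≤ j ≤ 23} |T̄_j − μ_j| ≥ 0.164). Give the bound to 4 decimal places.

Per-experiment Hoeffding bound: 2·exp(−2·105·0.164²) = 2·exp(−5.64816) = 0.007048.
Union bound over 23 events: 23·0.007048 = 0.16210.

0.1621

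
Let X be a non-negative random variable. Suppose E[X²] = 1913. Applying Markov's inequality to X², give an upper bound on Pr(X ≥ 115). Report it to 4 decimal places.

Since X ≥ 0, the event {X ≥ 115} is the same as {X² ≥ 13225}.
Markov's inequality applied to X² gives Pr(X² ≥ 13225) ≤ E[X²]/13225 = 1913/13225 = 0.1447.

0.1447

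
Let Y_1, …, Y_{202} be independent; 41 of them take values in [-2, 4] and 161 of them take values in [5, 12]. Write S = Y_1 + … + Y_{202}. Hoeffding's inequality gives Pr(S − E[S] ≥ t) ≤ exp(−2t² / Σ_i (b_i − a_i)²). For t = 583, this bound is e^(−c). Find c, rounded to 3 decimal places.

Σ(b_i − a_i)² = 41·6² + 161·7² = 9365.
c = 2t² / 9365 = 2·583² / 9365 = 72.5871.

72.587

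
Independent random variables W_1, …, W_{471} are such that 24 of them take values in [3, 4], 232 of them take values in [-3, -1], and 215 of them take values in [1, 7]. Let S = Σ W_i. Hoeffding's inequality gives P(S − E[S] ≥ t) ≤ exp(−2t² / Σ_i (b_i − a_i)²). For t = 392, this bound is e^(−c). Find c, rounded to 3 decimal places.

Σ(b_i − a_i)² = 24·1² + 232·2² + 215·6² = 8692.
c = 2t² / 8692 = 2·392² / 8692 = 35.3576.

35.358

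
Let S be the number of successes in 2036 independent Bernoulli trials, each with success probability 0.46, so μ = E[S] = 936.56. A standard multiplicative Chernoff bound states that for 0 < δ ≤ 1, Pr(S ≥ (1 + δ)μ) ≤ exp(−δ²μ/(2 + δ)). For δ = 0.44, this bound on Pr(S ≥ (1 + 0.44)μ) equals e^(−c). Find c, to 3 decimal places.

c = δ²μ/(2 + δ) = 0.44²·936.56/(2 + 0.44) = 74.3107.

74.311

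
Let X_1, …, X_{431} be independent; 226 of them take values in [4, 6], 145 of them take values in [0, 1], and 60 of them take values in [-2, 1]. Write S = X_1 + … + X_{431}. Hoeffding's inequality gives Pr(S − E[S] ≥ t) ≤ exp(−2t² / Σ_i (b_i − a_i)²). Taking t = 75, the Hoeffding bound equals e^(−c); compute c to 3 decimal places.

7.080

Σ(b_i − a_i)² = 226·2² + 145·1² + 60·3² = 1589.
c = 2t² / 1589 = 2·75² / 1589 = 7.0799.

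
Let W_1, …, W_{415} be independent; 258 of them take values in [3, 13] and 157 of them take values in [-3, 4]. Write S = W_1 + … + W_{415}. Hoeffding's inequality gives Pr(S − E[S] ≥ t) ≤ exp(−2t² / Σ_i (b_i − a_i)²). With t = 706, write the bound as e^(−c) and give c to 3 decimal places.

29.764

Σ(b_i − a_i)² = 258·10² + 157·7² = 33493.
c = 2t² / 33493 = 2·706² / 33493 = 29.7636.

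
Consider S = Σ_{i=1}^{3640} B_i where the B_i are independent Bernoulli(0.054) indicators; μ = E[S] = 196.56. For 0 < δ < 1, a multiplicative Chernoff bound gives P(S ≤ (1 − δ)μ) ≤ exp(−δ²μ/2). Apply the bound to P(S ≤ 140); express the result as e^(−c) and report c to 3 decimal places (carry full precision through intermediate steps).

Write 140 = (1 − δ)μ, so δ = 1 − 140/196.56 = 0.2877493…
Then the exponent is δ²μ/2 = (μ − 140)²/(2μ) = 8.137550.

8.138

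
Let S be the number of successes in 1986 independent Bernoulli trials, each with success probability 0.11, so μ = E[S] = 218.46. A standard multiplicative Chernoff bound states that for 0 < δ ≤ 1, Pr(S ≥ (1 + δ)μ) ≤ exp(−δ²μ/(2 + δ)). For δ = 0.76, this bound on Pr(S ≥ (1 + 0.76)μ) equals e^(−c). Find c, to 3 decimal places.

45.718

c = δ²μ/(2 + δ) = 0.76²·218.46/(2 + 0.76) = 45.7183.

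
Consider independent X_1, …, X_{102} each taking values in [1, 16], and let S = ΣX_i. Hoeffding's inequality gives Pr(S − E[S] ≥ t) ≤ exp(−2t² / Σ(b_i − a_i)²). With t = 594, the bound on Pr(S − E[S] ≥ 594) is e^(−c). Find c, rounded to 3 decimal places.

30.748

Σ(b_i − a_i)² = 102·(15)² = 22950.
c = 2t²/22950 = 2·594²/22950 = 30.7482.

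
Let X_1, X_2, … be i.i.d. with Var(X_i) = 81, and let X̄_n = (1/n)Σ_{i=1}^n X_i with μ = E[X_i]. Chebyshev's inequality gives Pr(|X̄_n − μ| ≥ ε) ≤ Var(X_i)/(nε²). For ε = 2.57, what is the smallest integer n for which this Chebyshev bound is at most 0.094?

131

Require 81/(n·2.57²) ≤ 0.094, i.e. n ≥ 81/(0.094·2.57²) = 130.464.
The smallest integer n is 131.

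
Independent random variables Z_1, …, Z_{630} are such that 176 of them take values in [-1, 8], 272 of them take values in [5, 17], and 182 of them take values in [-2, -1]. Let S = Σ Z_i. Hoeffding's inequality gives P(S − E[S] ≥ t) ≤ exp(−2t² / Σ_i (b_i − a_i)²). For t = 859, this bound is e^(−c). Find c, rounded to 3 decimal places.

27.530

Σ(b_i − a_i)² = 176·9² + 272·12² + 182·1² = 53606.
c = 2t² / 53606 = 2·859² / 53606 = 27.5298.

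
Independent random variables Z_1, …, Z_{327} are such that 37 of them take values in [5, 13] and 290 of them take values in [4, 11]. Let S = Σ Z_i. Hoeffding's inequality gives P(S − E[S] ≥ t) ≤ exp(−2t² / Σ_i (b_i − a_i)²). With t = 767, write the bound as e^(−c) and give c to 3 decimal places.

Σ(b_i − a_i)² = 37·8² + 290·7² = 16578.
c = 2t² / 16578 = 2·767² / 16578 = 70.9723.

70.972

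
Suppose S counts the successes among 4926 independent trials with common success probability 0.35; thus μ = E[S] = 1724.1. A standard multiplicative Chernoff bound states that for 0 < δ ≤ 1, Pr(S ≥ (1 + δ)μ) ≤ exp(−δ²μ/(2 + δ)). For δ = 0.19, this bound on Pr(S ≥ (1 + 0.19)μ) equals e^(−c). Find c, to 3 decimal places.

28.420

c = δ²μ/(2 + δ) = 0.19²·1724.1/(2 + 0.19) = 28.4201.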